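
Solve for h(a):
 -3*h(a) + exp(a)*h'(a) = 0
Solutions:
 h(a) = C1*exp(-3*exp(-a))


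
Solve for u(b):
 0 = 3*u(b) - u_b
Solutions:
 u(b) = C1*exp(3*b)


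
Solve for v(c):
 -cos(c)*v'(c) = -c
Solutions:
 v(c) = C1 + Integral(c/cos(c), c)


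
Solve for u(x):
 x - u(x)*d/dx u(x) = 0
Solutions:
 u(x) = -sqrt(C1 + x^2)
 u(x) = sqrt(C1 + x^2)


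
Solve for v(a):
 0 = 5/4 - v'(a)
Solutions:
 v(a) = C1 + 5*a/4


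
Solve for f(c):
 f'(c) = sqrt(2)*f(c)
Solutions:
 f(c) = C1*exp(sqrt(2)*c)


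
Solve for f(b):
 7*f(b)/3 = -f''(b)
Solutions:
 f(b) = C1*sin(sqrt(21)*b/3) + C2*cos(sqrt(21)*b/3)


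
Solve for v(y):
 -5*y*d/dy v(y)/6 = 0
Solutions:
 v(y) = C1


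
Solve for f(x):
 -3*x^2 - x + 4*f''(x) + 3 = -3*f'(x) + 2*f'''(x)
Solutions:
 f(x) = C1 + C2*exp(x*(1 - sqrt(10)/2)) + C3*exp(x*(1 + sqrt(10)/2)) + x^3/3 - 7*x^2/6 + 31*x/9


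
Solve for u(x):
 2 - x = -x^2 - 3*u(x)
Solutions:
 u(x) = -x^2/3 + x/3 - 2/3


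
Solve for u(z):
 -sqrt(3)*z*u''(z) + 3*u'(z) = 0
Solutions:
 u(z) = C1 + C2*z^(1 + sqrt(3))


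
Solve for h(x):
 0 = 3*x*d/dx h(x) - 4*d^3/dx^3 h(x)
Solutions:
 h(x) = C1 + Integral(C2*airyai(6^(1/3)*x/2) + C3*airybi(6^(1/3)*x/2), x)


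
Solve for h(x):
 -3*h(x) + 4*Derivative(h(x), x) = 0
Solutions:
 h(x) = C1*exp(3*x/4)


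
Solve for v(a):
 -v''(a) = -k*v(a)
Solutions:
 v(a) = C1*exp(-a*sqrt(k)) + C2*exp(a*sqrt(k))


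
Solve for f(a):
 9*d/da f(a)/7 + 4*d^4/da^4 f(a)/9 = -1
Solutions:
 f(a) = C1 + C4*exp(-3*294^(1/3)*a/14) - 7*a/9 + (C2*sin(3*3^(5/6)*98^(1/3)*a/28) + C3*cos(3*3^(5/6)*98^(1/3)*a/28))*exp(3*294^(1/3)*a/28)


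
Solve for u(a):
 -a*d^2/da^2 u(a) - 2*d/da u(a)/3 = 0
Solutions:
 u(a) = C1 + C2*a^(1/3)


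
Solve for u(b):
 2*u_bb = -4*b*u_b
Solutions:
 u(b) = C1 + C2*erf(b)


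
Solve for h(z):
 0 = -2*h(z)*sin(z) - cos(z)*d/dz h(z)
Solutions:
 h(z) = C1*cos(z)^2


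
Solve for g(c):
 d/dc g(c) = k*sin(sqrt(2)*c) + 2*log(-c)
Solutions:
 g(c) = C1 + 2*c*log(-c) - 2*c - sqrt(2)*k*cos(sqrt(2)*c)/2


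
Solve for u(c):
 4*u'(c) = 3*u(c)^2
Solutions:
 u(c) = -4/(C1 + 3*c)


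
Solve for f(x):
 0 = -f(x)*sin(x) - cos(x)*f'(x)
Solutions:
 f(x) = C1*cos(x)


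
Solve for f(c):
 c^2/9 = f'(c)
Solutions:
 f(c) = C1 + c^3/27


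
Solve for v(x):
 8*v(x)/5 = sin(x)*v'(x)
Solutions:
 v(x) = C1*(cos(x) - 1)^(4/5)/(cos(x) + 1)^(4/5)


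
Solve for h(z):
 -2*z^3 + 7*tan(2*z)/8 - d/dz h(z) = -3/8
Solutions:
 h(z) = C1 - z^4/2 + 3*z/8 - 7*log(cos(2*z))/16


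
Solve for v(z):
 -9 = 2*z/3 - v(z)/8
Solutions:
 v(z) = 16*z/3 + 72


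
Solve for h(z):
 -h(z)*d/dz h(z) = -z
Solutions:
 h(z) = -sqrt(C1 + z^2)
 h(z) = sqrt(C1 + z^2)


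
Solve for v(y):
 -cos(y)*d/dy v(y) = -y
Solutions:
 v(y) = C1 + Integral(y/cos(y), y)


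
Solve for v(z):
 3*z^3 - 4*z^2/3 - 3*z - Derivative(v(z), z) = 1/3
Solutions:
 v(z) = C1 + 3*z^4/4 - 4*z^3/9 - 3*z^2/2 - z/3


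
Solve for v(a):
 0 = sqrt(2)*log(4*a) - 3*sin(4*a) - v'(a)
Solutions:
 v(a) = C1 + sqrt(2)*a*(log(a) - 1) + 2*sqrt(2)*a*log(2) + 3*cos(4*a)/4


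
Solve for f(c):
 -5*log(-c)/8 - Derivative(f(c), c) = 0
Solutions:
 f(c) = C1 - 5*c*log(-c)/8 + 5*c/8


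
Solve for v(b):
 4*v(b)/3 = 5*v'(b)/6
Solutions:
 v(b) = C1*exp(8*b/5)


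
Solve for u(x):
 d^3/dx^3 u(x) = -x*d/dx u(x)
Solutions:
 u(x) = C1 + Integral(C2*airyai(-x) + C3*airybi(-x), x)


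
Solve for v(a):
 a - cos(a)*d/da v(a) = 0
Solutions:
 v(a) = C1 + Integral(a/cos(a), a)


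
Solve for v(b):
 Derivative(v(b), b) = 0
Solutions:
 v(b) = C1


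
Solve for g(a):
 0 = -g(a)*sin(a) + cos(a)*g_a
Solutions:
 g(a) = C1/cos(a)


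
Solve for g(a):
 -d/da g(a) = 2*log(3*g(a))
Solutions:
 Integral(1/(log(_y) + log(3)), (_y, g(a)))/2 = C1 - a


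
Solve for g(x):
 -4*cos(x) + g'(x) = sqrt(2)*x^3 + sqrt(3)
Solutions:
 g(x) = C1 + sqrt(2)*x^4/4 + sqrt(3)*x + 4*sin(x)


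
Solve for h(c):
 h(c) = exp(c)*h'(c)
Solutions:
 h(c) = C1*exp(-exp(-c))


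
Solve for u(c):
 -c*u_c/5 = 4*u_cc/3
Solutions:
 u(c) = C1 + C2*erf(sqrt(30)*c/20)


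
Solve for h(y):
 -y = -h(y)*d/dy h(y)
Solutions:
 h(y) = -sqrt(C1 + y^2)
 h(y) = sqrt(C1 + y^2)


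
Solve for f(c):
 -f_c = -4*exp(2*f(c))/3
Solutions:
 f(c) = log(-1/(C1 + 4*c))/2 - log(2) + log(6)/2
 f(c) = log(-sqrt(-1/(C1 + 4*c))) - log(2) + log(6)/2


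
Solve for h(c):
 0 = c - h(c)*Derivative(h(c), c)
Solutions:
 h(c) = -sqrt(C1 + c^2)
 h(c) = sqrt(C1 + c^2)


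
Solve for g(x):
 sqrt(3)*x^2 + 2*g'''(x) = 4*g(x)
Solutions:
 g(x) = C3*exp(2^(1/3)*x) + sqrt(3)*x^2/4 + (C1*sin(2^(1/3)*sqrt(3)*x/2) + C2*cos(2^(1/3)*sqrt(3)*x/2))*exp(-2^(1/3)*x/2)


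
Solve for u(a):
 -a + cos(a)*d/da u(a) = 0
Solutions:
 u(a) = C1 + Integral(a/cos(a), a)


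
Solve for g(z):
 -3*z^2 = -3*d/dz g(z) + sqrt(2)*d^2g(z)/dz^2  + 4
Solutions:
 g(z) = C1 + C2*exp(3*sqrt(2)*z/2) + z^3/3 + sqrt(2)*z^2/3 + 16*z/9


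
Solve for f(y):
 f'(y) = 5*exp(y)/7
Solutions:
 f(y) = C1 + 5*exp(y)/7


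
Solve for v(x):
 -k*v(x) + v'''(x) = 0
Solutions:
 v(x) = C1*exp(k^(1/3)*x) + C2*exp(k^(1/3)*x*(-1 + sqrt(3)*I)/2) + C3*exp(-k^(1/3)*x*(1 + sqrt(3)*I)/2)


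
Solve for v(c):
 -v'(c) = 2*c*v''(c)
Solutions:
 v(c) = C1 + C2*sqrt(c)


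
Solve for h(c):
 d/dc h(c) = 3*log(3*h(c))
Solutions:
 -Integral(1/(log(_y) + log(3)), (_y, h(c)))/3 = C1 - c


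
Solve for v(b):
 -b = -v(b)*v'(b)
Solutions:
 v(b) = -sqrt(C1 + b^2)
 v(b) = sqrt(C1 + b^2)


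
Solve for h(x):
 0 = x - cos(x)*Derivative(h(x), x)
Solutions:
 h(x) = C1 + Integral(x/cos(x), x)


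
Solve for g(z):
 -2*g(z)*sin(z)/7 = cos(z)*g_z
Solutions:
 g(z) = C1*cos(z)^(2/7)


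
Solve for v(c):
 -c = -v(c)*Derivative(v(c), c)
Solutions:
 v(c) = -sqrt(C1 + c^2)
 v(c) = sqrt(C1 + c^2)


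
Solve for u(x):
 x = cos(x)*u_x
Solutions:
 u(x) = C1 + Integral(x/cos(x), x)


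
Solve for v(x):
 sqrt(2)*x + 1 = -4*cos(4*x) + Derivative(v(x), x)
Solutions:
 v(x) = C1 + sqrt(2)*x^2/2 + x + sin(4*x)


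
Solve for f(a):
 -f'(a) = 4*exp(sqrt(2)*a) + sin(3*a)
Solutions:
 f(a) = C1 - 2*sqrt(2)*exp(sqrt(2)*a) + cos(3*a)/3


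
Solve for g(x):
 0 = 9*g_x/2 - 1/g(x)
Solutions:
 g(x) = -sqrt(C1 + 4*x)/3
 g(x) = sqrt(C1 + 4*x)/3


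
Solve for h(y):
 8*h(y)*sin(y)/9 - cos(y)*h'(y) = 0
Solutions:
 h(y) = C1/cos(y)^(8/9)


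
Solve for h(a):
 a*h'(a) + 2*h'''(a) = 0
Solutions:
 h(a) = C1 + Integral(C2*airyai(-2^(2/3)*a/2) + C3*airybi(-2^(2/3)*a/2), a)


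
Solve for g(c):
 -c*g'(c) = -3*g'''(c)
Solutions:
 g(c) = C1 + Integral(C2*airyai(3^(2/3)*c/3) + C3*airybi(3^(2/3)*c/3), c)


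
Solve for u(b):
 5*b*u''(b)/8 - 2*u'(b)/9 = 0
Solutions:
 u(b) = C1 + C2*b^(61/45)


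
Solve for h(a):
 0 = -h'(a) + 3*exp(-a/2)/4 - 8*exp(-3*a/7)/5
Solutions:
 h(a) = C1 - 3*exp(-a/2)/2 + 56*exp(-3*a/7)/15


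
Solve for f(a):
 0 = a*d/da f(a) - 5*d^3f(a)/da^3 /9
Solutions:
 f(a) = C1 + Integral(C2*airyai(15^(2/3)*a/5) + C3*airybi(15^(2/3)*a/5), a)


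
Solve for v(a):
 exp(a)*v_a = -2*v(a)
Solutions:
 v(a) = C1*exp(2*exp(-a))


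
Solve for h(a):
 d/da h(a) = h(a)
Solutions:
 h(a) = C1*exp(a)


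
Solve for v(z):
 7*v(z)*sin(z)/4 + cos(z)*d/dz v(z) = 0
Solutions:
 v(z) = C1*cos(z)^(7/4)


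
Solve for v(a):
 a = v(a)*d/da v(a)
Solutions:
 v(a) = -sqrt(C1 + a^2)
 v(a) = sqrt(C1 + a^2)


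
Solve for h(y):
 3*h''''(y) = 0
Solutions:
 h(y) = C1 + C2*y + C3*y^2 + C4*y^3


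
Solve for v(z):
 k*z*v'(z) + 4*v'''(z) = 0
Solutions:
 v(z) = C1 + Integral(C2*airyai(2^(1/3)*z*(-k)^(1/3)/2) + C3*airybi(2^(1/3)*z*(-k)^(1/3)/2), z)


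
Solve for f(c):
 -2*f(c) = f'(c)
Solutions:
 f(c) = C1*exp(-2*c)


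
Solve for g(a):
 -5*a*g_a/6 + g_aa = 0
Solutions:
 g(a) = C1 + C2*erfi(sqrt(15)*a/6)


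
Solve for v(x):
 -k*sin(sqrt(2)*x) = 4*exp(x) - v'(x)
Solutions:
 v(x) = C1 - sqrt(2)*k*cos(sqrt(2)*x)/2 + 4*exp(x)


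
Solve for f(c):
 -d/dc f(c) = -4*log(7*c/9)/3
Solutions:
 f(c) = C1 + 4*c*log(c)/3 - 8*c*log(3)/3 - 4*c/3 + 4*c*log(7)/3


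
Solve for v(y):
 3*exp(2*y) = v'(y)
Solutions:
 v(y) = C1 + 3*exp(2*y)/2


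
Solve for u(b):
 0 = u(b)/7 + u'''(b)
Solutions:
 u(b) = C3*exp(-7^(2/3)*b/7) + (C1*sin(sqrt(3)*7^(2/3)*b/14) + C2*cos(sqrt(3)*7^(2/3)*b/14))*exp(7^(2/3)*b/14)


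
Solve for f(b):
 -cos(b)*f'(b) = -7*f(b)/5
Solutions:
 f(b) = C1*(sin(b) + 1)^(7/10)/(sin(b) - 1)^(7/10)


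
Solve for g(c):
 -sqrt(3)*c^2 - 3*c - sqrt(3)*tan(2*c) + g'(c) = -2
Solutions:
 g(c) = C1 + sqrt(3)*c^3/3 + 3*c^2/2 - 2*c - sqrt(3)*log(cos(2*c))/2


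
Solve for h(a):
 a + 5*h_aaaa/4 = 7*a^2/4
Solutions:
 h(a) = C1 + C2*a + C3*a^2 + C4*a^3 + 7*a^6/1800 - a^5/150


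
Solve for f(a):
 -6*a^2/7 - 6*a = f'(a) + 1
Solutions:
 f(a) = C1 - 2*a^3/7 - 3*a^2 - a


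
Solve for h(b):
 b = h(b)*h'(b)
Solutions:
 h(b) = -sqrt(C1 + b^2)
 h(b) = sqrt(C1 + b^2)


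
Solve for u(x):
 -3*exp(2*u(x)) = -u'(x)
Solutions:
 u(x) = log(-sqrt(-1/(C1 + 3*x))) - log(2)/2
 u(x) = log(-1/(C1 + 3*x))/2 - log(2)/2


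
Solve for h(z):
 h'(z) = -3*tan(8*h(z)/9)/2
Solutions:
 h(z) = -9*asin(C1*exp(-4*z/3))/8 + 9*pi/8
 h(z) = 9*asin(C1*exp(-4*z/3))/8


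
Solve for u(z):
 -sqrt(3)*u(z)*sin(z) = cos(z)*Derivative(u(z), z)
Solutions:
 u(z) = C1*cos(z)^(sqrt(3))


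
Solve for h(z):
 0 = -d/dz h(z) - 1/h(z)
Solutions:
 h(z) = -sqrt(C1 - 2*z)
 h(z) = sqrt(C1 - 2*z)


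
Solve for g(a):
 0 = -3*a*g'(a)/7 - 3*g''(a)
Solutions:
 g(a) = C1 + C2*erf(sqrt(14)*a/14)


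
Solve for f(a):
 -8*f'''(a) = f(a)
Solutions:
 f(a) = C3*exp(-a/2) + (C1*sin(sqrt(3)*a/4) + C2*cos(sqrt(3)*a/4))*exp(a/4)


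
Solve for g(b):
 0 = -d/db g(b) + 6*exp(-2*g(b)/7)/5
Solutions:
 g(b) = 7*log(-sqrt(C1 + 6*b)) - 7*log(35) + 7*log(70)/2
 g(b) = 7*log(C1 + 6*b)/2 - 7*log(35) + 7*log(70)/2


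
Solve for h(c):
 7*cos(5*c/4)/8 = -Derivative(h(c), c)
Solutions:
 h(c) = C1 - 7*sin(5*c/4)/10


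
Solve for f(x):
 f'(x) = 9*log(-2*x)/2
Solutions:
 f(x) = C1 + 9*x*log(-x)/2 + 9*x*(-1 + log(2))/2


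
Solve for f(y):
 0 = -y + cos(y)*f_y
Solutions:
 f(y) = C1 + Integral(y/cos(y), y)


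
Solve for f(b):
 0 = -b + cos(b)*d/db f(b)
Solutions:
 f(b) = C1 + Integral(b/cos(b), b)


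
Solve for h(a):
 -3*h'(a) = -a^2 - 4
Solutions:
 h(a) = C1 + a^3/9 + 4*a/3


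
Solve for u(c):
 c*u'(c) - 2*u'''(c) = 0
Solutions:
 u(c) = C1 + Integral(C2*airyai(2^(2/3)*c/2) + C3*airybi(2^(2/3)*c/2), c)


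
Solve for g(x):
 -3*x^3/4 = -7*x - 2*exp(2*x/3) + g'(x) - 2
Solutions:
 g(x) = C1 - 3*x^4/16 + 7*x^2/2 + 2*x + 3*exp(2*x/3)


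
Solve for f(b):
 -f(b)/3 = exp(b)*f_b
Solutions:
 f(b) = C1*exp(exp(-b)/3)


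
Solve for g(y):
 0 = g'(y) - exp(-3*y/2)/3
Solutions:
 g(y) = C1 - 2*exp(-3*y/2)/9


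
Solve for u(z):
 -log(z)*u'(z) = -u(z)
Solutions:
 u(z) = C1*exp(li(z))


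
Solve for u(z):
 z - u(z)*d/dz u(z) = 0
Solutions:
 u(z) = -sqrt(C1 + z^2)
 u(z) = sqrt(C1 + z^2)


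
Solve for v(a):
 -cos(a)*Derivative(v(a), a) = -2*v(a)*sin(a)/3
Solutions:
 v(a) = C1/cos(a)^(2/3)


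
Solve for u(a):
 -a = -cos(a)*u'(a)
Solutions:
 u(a) = C1 + Integral(a/cos(a), a)


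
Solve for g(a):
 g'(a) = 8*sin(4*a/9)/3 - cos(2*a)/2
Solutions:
 g(a) = C1 - sin(2*a)/4 - 6*cos(4*a/9)


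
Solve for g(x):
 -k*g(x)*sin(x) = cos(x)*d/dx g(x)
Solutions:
 g(x) = C1*exp(k*log(cos(x)))


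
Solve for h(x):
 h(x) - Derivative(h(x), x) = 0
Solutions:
 h(x) = C1*exp(x)


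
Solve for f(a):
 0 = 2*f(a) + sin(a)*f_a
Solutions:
 f(a) = C1*(cos(a) + 1)/(cos(a) - 1)


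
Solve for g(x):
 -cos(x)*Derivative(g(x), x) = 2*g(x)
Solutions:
 g(x) = C1*(sin(x) - 1)/(sin(x) + 1)


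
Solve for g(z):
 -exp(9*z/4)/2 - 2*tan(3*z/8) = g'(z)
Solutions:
 g(z) = C1 - 2*exp(9*z/4)/9 + 16*log(cos(3*z/8))/3


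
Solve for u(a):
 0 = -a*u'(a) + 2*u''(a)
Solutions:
 u(a) = C1 + C2*erfi(a/2)


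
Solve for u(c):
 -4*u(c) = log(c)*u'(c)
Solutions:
 u(c) = C1*exp(-4*li(c))


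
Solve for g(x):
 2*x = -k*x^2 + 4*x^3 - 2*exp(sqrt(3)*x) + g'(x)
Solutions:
 g(x) = C1 + k*x^3/3 - x^4 + x^2 + 2*sqrt(3)*exp(sqrt(3)*x)/3


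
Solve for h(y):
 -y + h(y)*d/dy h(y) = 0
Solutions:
 h(y) = -sqrt(C1 + y^2)
 h(y) = sqrt(C1 + y^2)


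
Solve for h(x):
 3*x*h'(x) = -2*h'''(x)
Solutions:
 h(x) = C1 + Integral(C2*airyai(-2^(2/3)*3^(1/3)*x/2) + C3*airybi(-2^(2/3)*3^(1/3)*x/2), x)


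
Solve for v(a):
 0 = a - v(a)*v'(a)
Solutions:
 v(a) = -sqrt(C1 + a^2)
 v(a) = sqrt(C1 + a^2)


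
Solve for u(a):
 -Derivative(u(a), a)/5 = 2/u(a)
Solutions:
 u(a) = -sqrt(C1 - 20*a)
 u(a) = sqrt(C1 - 20*a)


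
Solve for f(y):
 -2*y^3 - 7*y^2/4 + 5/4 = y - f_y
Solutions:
 f(y) = C1 + y^4/2 + 7*y^3/12 + y^2/2 - 5*y/4


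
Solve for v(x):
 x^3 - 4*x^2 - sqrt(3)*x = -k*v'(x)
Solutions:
 v(x) = C1 - x^4/(4*k) + 4*x^3/(3*k) + sqrt(3)*x^2/(2*k)


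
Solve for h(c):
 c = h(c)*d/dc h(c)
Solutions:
 h(c) = -sqrt(C1 + c^2)
 h(c) = sqrt(C1 + c^2)


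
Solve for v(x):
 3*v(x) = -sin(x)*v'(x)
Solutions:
 v(x) = C1*(cos(x) + 1)^(3/2)/(cos(x) - 1)^(3/2)


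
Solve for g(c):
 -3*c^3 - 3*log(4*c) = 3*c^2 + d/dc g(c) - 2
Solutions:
 g(c) = C1 - 3*c^4/4 - c^3 - 3*c*log(c) - c*log(64) + 5*c


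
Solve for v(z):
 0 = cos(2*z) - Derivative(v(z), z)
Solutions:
 v(z) = C1 + sin(2*z)/2


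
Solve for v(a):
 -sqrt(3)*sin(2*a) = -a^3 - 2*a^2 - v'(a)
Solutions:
 v(a) = C1 - a^4/4 - 2*a^3/3 - sqrt(3)*cos(2*a)/2


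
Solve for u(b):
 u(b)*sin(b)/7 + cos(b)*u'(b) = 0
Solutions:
 u(b) = C1*cos(b)^(1/7)


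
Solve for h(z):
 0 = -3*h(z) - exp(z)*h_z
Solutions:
 h(z) = C1*exp(3*exp(-z))


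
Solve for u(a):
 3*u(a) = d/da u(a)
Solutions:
 u(a) = C1*exp(3*a)


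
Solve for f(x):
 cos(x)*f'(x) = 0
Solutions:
 f(x) = C1


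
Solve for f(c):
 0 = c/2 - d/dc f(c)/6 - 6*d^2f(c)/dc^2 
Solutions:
 f(c) = C1 + C2*exp(-c/36) + 3*c^2/2 - 108*c


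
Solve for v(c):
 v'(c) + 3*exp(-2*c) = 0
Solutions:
 v(c) = C1 + 3*exp(-2*c)/2


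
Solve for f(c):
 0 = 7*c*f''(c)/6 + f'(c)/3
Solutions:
 f(c) = C1 + C2*c^(5/7)


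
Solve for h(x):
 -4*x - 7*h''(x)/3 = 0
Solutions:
 h(x) = C1 + C2*x - 2*x^3/7


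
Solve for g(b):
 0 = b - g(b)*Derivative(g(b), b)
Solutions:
 g(b) = -sqrt(C1 + b^2)
 g(b) = sqrt(C1 + b^2)


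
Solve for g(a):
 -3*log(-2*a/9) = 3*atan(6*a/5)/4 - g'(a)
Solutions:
 g(a) = C1 + 3*a*log(-a) + 3*a*atan(6*a/5)/4 - 6*a*log(3) - 3*a + 3*a*log(2) - 5*log(36*a^2 + 25)/16


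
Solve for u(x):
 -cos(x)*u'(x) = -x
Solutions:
 u(x) = C1 + Integral(x/cos(x), x)


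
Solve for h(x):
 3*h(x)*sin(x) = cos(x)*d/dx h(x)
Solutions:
 h(x) = C1/cos(x)^3


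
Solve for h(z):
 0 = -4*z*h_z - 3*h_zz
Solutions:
 h(z) = C1 + C2*erf(sqrt(6)*z/3)


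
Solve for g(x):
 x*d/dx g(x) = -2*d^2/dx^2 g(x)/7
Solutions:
 g(x) = C1 + C2*erf(sqrt(7)*x/2)


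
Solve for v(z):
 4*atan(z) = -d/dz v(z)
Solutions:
 v(z) = C1 - 4*z*atan(z) + 2*log(z^2 + 1)


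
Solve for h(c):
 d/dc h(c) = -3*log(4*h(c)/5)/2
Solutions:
 2*Integral(1/(log(_y) - log(5) + 2*log(2)), (_y, h(c)))/3 = C1 - c


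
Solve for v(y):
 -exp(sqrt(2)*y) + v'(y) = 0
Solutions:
 v(y) = C1 + sqrt(2)*exp(sqrt(2)*y)/2


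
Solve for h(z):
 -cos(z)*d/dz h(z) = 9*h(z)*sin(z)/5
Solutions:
 h(z) = C1*cos(z)^(9/5)


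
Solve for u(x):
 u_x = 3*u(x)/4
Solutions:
 u(x) = C1*exp(3*x/4)


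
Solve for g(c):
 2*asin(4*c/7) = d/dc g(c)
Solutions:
 g(c) = C1 + 2*c*asin(4*c/7) + sqrt(49 - 16*c^2)/2


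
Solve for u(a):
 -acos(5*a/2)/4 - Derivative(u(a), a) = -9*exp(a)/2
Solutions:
 u(a) = C1 - a*acos(5*a/2)/4 + sqrt(4 - 25*a^2)/20 + 9*exp(a)/2


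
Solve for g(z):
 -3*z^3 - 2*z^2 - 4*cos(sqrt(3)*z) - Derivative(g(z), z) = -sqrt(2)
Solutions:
 g(z) = C1 - 3*z^4/4 - 2*z^3/3 + sqrt(2)*z - 4*sqrt(3)*sin(sqrt(3)*z)/3


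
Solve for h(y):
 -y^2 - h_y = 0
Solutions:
 h(y) = C1 - y^3/3


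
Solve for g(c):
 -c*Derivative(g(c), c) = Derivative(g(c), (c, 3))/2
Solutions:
 g(c) = C1 + Integral(C2*airyai(-2^(1/3)*c) + C3*airybi(-2^(1/3)*c), c)


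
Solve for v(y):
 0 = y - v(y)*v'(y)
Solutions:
 v(y) = -sqrt(C1 + y^2)
 v(y) = sqrt(C1 + y^2)


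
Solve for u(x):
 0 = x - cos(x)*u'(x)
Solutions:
 u(x) = C1 + Integral(x/cos(x), x)


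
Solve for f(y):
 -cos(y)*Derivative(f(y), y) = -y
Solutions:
 f(y) = C1 + Integral(y/cos(y), y)


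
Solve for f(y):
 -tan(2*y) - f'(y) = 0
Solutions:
 f(y) = C1 + log(cos(2*y))/2


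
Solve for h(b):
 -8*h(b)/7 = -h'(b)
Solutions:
 h(b) = C1*exp(8*b/7)


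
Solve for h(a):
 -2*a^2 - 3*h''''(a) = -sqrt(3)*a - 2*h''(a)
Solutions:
 h(a) = C1 + C2*a + C3*exp(-sqrt(6)*a/3) + C4*exp(sqrt(6)*a/3) + a^4/12 - sqrt(3)*a^3/12 + 3*a^2/2


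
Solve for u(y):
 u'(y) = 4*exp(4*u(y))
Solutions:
 u(y) = log(-(-1/(C1 + 16*y))^(1/4))
 u(y) = log(-1/(C1 + 16*y))/4
 u(y) = log(-I*(-1/(C1 + 16*y))^(1/4))
 u(y) = log(I*(-1/(C1 + 16*y))^(1/4))


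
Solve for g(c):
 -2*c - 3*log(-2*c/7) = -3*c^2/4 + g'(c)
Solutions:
 g(c) = C1 + c^3/4 - c^2 - 3*c*log(-c) + 3*c*(-log(2) + 1 + log(7))


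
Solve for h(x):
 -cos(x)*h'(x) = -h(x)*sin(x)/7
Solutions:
 h(x) = C1/cos(x)^(1/7)


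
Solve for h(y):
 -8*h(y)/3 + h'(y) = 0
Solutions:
 h(y) = C1*exp(8*y/3)


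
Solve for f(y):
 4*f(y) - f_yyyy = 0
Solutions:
 f(y) = C1*exp(-sqrt(2)*y) + C2*exp(sqrt(2)*y) + C3*sin(sqrt(2)*y) + C4*cos(sqrt(2)*y)


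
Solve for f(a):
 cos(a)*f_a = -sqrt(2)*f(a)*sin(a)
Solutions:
 f(a) = C1*cos(a)^(sqrt(2))


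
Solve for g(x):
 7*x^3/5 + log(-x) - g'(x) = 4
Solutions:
 g(x) = C1 + 7*x^4/20 + x*log(-x) - 5*x


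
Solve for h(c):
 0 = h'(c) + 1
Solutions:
 h(c) = C1 - c


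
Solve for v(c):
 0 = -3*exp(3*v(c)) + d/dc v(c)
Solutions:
 v(c) = log(-1/(C1 + 9*c))/3
 v(c) = log((-1/(C1 + 3*c))^(1/3)*(-3^(2/3) - 3*3^(1/6)*I)/6)
 v(c) = log((-1/(C1 + 3*c))^(1/3)*(-3^(2/3) + 3*3^(1/6)*I)/6)


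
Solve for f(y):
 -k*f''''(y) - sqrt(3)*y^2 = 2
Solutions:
 f(y) = C1 + C2*y + C3*y^2 + C4*y^3 - sqrt(3)*y^6/(360*k) - y^4/(12*k)


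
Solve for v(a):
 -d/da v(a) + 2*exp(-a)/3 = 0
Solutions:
 v(a) = C1 - 2*exp(-a)/3


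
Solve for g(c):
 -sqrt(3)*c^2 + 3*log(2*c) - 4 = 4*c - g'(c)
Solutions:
 g(c) = C1 + sqrt(3)*c^3/3 + 2*c^2 - 3*c*log(c) - c*log(8) + 7*c


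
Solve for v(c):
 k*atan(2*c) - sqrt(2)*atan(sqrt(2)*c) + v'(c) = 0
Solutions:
 v(c) = C1 - k*(c*atan(2*c) - log(4*c^2 + 1)/4) + sqrt(2)*(c*atan(sqrt(2)*c) - sqrt(2)*log(2*c^2 + 1)/4)


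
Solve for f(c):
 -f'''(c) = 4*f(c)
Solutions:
 f(c) = C3*exp(-2^(2/3)*c) + (C1*sin(2^(2/3)*sqrt(3)*c/2) + C2*cos(2^(2/3)*sqrt(3)*c/2))*exp(2^(2/3)*c/2)


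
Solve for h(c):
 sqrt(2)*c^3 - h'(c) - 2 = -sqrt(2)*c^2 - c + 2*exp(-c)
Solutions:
 h(c) = C1 + sqrt(2)*c^4/4 + sqrt(2)*c^3/3 + c^2/2 - 2*c + 2*exp(-c)


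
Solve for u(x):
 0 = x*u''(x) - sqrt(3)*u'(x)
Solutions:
 u(x) = C1 + C2*x^(1 + sqrt(3))


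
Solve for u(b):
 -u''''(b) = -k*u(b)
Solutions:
 u(b) = C1*exp(-b*k^(1/4)) + C2*exp(b*k^(1/4)) + C3*exp(-I*b*k^(1/4)) + C4*exp(I*b*k^(1/4))


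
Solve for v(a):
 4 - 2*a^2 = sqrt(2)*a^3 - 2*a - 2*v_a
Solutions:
 v(a) = C1 + sqrt(2)*a^4/8 + a^3/3 - a^2/2 - 2*a


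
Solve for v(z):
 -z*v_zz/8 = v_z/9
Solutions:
 v(z) = C1 + C2*z^(1/9)


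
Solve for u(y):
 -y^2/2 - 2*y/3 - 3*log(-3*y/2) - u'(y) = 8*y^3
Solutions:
 u(y) = C1 - 2*y^4 - y^3/6 - y^2/3 - 3*y*log(-y) + 3*y*(-log(3) + log(2) + 1)


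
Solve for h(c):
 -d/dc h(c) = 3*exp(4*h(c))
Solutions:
 h(c) = log(-I*(1/(C1 + 12*c))^(1/4))
 h(c) = log(I*(1/(C1 + 12*c))^(1/4))
 h(c) = log(-(1/(C1 + 12*c))^(1/4))
 h(c) = log(1/(C1 + 12*c))/4


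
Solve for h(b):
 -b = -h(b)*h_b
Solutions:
 h(b) = -sqrt(C1 + b^2)
 h(b) = sqrt(C1 + b^2)


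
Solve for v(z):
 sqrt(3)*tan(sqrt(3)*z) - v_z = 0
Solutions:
 v(z) = C1 - log(cos(sqrt(3)*z))


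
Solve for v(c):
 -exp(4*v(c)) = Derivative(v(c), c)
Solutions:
 v(c) = log(-I*(1/(C1 + 4*c))^(1/4))
 v(c) = log(I*(1/(C1 + 4*c))^(1/4))
 v(c) = log(-(1/(C1 + 4*c))^(1/4))
 v(c) = log(1/(C1 + 4*c))/4


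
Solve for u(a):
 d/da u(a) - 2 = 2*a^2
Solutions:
 u(a) = C1 + 2*a^3/3 + 2*a


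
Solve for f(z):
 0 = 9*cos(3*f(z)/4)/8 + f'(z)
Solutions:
 9*z/8 - 2*log(sin(3*f(z)/4) - 1)/3 + 2*log(sin(3*f(z)/4) + 1)/3 = C1


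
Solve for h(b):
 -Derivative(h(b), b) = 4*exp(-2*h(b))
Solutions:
 h(b) = log(-sqrt(C1 - 8*b))
 h(b) = log(C1 - 8*b)/2


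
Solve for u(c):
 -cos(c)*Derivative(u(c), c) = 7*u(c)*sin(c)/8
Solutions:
 u(c) = C1*cos(c)^(7/8)


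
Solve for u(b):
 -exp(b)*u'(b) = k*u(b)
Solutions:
 u(b) = C1*exp(k*exp(-b))


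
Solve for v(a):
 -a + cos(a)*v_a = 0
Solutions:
 v(a) = C1 + Integral(a/cos(a), a)


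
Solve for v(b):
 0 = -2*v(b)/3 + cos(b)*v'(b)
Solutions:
 v(b) = C1*(sin(b) + 1)^(1/3)/(sin(b) - 1)^(1/3)


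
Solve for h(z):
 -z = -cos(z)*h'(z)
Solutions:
 h(z) = C1 + Integral(z/cos(z), z)


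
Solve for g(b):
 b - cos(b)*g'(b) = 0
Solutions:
 g(b) = C1 + Integral(b/cos(b), b)


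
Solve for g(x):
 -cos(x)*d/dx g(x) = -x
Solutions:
 g(x) = C1 + Integral(x/cos(x), x)


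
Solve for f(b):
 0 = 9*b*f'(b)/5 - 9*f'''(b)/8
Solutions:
 f(b) = C1 + Integral(C2*airyai(2*5^(2/3)*b/5) + C3*airybi(2*5^(2/3)*b/5), b)


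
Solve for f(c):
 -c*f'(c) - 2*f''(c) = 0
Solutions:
 f(c) = C1 + C2*erf(c/2)


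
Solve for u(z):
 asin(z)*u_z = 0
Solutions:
 u(z) = C1


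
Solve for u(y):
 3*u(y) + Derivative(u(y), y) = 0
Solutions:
 u(y) = C1*exp(-3*y)


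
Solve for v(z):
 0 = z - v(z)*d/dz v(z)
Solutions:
 v(z) = -sqrt(C1 + z^2)
 v(z) = sqrt(C1 + z^2)


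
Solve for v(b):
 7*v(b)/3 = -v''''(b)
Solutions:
 v(b) = (C1*sin(sqrt(2)*3^(3/4)*7^(1/4)*b/6) + C2*cos(sqrt(2)*3^(3/4)*7^(1/4)*b/6))*exp(-sqrt(2)*3^(3/4)*7^(1/4)*b/6) + (C3*sin(sqrt(2)*3^(3/4)*7^(1/4)*b/6) + C4*cos(sqrt(2)*3^(3/4)*7^(1/4)*b/6))*exp(sqrt(2)*3^(3/4)*7^(1/4)*b/6)


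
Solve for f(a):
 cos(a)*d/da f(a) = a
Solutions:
 f(a) = C1 + Integral(a/cos(a), a)


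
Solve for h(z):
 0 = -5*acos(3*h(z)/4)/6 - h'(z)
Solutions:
 Integral(1/acos(3*_y/4), (_y, h(z))) = C1 - 5*z/6


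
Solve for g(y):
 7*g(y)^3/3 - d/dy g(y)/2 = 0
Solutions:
 g(y) = -sqrt(6)*sqrt(-1/(C1 + 14*y))/2
 g(y) = sqrt(6)*sqrt(-1/(C1 + 14*y))/2


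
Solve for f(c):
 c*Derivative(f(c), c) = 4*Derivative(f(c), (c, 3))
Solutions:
 f(c) = C1 + Integral(C2*airyai(2^(1/3)*c/2) + C3*airybi(2^(1/3)*c/2), c)


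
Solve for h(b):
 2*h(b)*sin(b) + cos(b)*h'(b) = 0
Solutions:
 h(b) = C1*cos(b)^2


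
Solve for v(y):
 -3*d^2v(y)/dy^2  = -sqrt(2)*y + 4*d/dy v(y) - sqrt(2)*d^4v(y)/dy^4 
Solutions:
 v(y) = C1 + C2*exp(-y*(sqrt(2)/(sqrt(2 - sqrt(2)/4) + sqrt(2))^(1/3) + 2*(sqrt(2 - sqrt(2)/4) + sqrt(2))^(1/3))/4)*sin(y*(-sqrt(6)/(sqrt(2 - sqrt(2)/4) + sqrt(2))^(1/3) + 2*sqrt(3)*(sqrt(2 - sqrt(2)/4) + sqrt(2))^(1/3))/4) + C3*exp(-y*(sqrt(2)/(sqrt(2 - sqrt(2)/4) + sqrt(2))^(1/3) + 2*(sqrt(2 - sqrt(2)/4) + sqrt(2))^(1/3))/4)*cos(y*(-sqrt(6)/(sqrt(2 - sqrt(2)/4) + sqrt(2))^(1/3) + 2*sqrt(3)*(sqrt(2 - sqrt(2)/4) + sqrt(2))^(1/3))/4) + C4*exp(y*(sqrt(2)/(2*(sqrt(2 - sqrt(2)/4) + sqrt(2))^(1/3)) + (sqrt(2 - sqrt(2)/4) + sqrt(2))^(1/3))) + sqrt(2)*y^2/8 - 3*sqrt(2)*y/16


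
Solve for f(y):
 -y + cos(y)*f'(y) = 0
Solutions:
 f(y) = C1 + Integral(y/cos(y), y)


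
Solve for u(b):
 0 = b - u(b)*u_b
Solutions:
 u(b) = -sqrt(C1 + b^2)
 u(b) = sqrt(C1 + b^2)


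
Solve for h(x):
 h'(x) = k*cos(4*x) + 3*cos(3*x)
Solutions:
 h(x) = C1 + k*sin(4*x)/4 + sin(3*x)


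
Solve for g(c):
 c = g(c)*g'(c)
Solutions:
 g(c) = -sqrt(C1 + c^2)
 g(c) = sqrt(C1 + c^2)


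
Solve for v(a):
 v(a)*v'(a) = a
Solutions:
 v(a) = -sqrt(C1 + a^2)
 v(a) = sqrt(C1 + a^2)


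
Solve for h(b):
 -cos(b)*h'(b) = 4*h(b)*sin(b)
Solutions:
 h(b) = C1*cos(b)^4


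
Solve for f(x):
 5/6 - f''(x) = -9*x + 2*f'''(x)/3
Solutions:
 f(x) = C1 + C2*x + C3*exp(-3*x/2) + 3*x^3/2 - 31*x^2/12


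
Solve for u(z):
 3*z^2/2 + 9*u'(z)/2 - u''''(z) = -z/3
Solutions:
 u(z) = C1 + C4*exp(6^(2/3)*z/2) - z^3/9 - z^2/27 + (C2*sin(3*2^(2/3)*3^(1/6)*z/4) + C3*cos(3*2^(2/3)*3^(1/6)*z/4))*exp(-6^(2/3)*z/4)


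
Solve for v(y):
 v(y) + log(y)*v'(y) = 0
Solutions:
 v(y) = C1*exp(-li(y))


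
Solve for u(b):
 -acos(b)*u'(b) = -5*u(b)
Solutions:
 u(b) = C1*exp(5*Integral(1/acos(b), b))


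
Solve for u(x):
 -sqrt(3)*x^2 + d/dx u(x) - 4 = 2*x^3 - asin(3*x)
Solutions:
 u(x) = C1 + x^4/2 + sqrt(3)*x^3/3 - x*asin(3*x) + 4*x - sqrt(1 - 9*x^2)/3


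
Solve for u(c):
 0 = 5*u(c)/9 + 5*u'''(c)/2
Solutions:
 u(c) = C3*exp(-6^(1/3)*c/3) + (C1*sin(2^(1/3)*3^(5/6)*c/6) + C2*cos(2^(1/3)*3^(5/6)*c/6))*exp(6^(1/3)*c/6)


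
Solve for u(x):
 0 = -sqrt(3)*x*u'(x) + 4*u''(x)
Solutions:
 u(x) = C1 + C2*erfi(sqrt(2)*3^(1/4)*x/4)


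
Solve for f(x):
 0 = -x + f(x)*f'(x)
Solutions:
 f(x) = -sqrt(C1 + x^2)
 f(x) = sqrt(C1 + x^2)


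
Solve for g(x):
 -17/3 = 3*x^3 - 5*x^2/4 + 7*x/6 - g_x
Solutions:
 g(x) = C1 + 3*x^4/4 - 5*x^3/12 + 7*x^2/12 + 17*x/3


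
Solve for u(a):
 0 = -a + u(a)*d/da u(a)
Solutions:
 u(a) = -sqrt(C1 + a^2)
 u(a) = sqrt(C1 + a^2)


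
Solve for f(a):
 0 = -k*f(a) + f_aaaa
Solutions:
 f(a) = C1*exp(-a*k^(1/4)) + C2*exp(a*k^(1/4)) + C3*exp(-I*a*k^(1/4)) + C4*exp(I*a*k^(1/4))


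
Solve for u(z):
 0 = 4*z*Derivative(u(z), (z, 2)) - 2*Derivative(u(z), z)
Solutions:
 u(z) = C1 + C2*z^(3/2)


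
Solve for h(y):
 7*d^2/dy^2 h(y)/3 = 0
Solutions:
 h(y) = C1 + C2*y


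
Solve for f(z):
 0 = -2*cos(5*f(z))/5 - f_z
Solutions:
 f(z) = -asin((C1 + exp(4*z))/(C1 - exp(4*z)))/5 + pi/5
 f(z) = asin((C1 + exp(4*z))/(C1 - exp(4*z)))/5


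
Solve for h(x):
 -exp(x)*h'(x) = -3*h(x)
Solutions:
 h(x) = C1*exp(-3*exp(-x))


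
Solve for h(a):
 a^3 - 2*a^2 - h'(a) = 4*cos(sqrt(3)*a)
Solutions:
 h(a) = C1 + a^4/4 - 2*a^3/3 - 4*sqrt(3)*sin(sqrt(3)*a)/3


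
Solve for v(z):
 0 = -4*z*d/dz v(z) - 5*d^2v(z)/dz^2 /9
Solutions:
 v(z) = C1 + C2*erf(3*sqrt(10)*z/5)


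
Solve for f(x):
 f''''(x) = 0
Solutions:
 f(x) = C1 + C2*x + C3*x^2 + C4*x^3


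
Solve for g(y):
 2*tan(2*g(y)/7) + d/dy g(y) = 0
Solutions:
 g(y) = -7*asin(C1*exp(-4*y/7))/2 + 7*pi/2
 g(y) = 7*asin(C1*exp(-4*y/7))/2


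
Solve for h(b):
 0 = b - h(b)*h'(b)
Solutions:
 h(b) = -sqrt(C1 + b^2)
 h(b) = sqrt(C1 + b^2)


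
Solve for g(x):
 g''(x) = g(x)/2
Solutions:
 g(x) = C1*exp(-sqrt(2)*x/2) + C2*exp(sqrt(2)*x/2)


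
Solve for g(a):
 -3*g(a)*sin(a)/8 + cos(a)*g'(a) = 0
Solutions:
 g(a) = C1/cos(a)^(3/8)


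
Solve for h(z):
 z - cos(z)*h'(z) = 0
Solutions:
 h(z) = C1 + Integral(z/cos(z), z)


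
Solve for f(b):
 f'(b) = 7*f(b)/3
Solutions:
 f(b) = C1*exp(7*b/3)


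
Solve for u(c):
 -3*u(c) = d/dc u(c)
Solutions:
 u(c) = C1*exp(-3*c)


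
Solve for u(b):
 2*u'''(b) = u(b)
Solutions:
 u(b) = C3*exp(2^(2/3)*b/2) + (C1*sin(2^(2/3)*sqrt(3)*b/4) + C2*cos(2^(2/3)*sqrt(3)*b/4))*exp(-2^(2/3)*b/4)


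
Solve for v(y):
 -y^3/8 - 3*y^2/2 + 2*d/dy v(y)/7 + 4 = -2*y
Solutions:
 v(y) = C1 + 7*y^4/64 + 7*y^3/4 - 7*y^2/2 - 14*y


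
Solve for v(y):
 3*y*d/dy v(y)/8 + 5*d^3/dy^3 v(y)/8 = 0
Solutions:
 v(y) = C1 + Integral(C2*airyai(-3^(1/3)*5^(2/3)*y/5) + C3*airybi(-3^(1/3)*5^(2/3)*y/5), y)


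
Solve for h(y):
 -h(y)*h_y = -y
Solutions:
 h(y) = -sqrt(C1 + y^2)
 h(y) = sqrt(C1 + y^2)


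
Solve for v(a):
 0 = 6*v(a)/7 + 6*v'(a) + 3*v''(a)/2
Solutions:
 v(a) = C1*exp(2*a*(-1 + sqrt(42)/7)) + C2*exp(-2*a*(sqrt(42)/7 + 1))


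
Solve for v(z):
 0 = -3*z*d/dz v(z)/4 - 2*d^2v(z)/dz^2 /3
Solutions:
 v(z) = C1 + C2*erf(3*z/4)


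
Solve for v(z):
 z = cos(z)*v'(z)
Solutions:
 v(z) = C1 + Integral(z/cos(z), z)


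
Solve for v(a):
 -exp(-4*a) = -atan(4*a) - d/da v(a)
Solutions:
 v(a) = C1 - a*atan(4*a) + log(16*a^2 + 1)/8 - exp(-4*a)/4


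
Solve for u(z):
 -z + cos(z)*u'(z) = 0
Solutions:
 u(z) = C1 + Integral(z/cos(z), z)


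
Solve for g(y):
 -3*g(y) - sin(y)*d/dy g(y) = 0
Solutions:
 g(y) = C1*(cos(y) + 1)^(3/2)/(cos(y) - 1)^(3/2)


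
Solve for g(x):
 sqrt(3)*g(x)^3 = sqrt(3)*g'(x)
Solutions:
 g(x) = -sqrt(2)*sqrt(-1/(C1 + x))/2
 g(x) = sqrt(2)*sqrt(-1/(C1 + x))/2


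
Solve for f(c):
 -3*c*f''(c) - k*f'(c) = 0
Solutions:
 f(c) = C1 + c^(1 - re(k)/3)*(C2*sin(log(c)*Abs(im(k))/3) + C3*cos(log(c)*im(k)/3))


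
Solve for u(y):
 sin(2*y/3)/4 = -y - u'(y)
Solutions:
 u(y) = C1 - y^2/2 + 3*cos(2*y/3)/8


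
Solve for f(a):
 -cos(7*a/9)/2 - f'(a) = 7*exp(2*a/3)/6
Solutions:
 f(a) = C1 - 7*exp(2*a/3)/4 - 9*sin(7*a/9)/14


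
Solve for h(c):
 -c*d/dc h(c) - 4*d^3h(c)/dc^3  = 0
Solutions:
 h(c) = C1 + Integral(C2*airyai(-2^(1/3)*c/2) + C3*airybi(-2^(1/3)*c/2), c)


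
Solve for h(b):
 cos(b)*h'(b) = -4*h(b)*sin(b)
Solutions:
 h(b) = C1*cos(b)^4


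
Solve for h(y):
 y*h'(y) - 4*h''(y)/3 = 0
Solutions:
 h(y) = C1 + C2*erfi(sqrt(6)*y/4)


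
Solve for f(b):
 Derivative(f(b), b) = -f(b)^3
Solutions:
 f(b) = -sqrt(2)*sqrt(-1/(C1 - b))/2
 f(b) = sqrt(2)*sqrt(-1/(C1 - b))/2


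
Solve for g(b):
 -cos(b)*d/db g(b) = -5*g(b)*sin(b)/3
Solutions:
 g(b) = C1/cos(b)^(5/3)


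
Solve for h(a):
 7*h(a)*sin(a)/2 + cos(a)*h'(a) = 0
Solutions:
 h(a) = C1*cos(a)^(7/2)


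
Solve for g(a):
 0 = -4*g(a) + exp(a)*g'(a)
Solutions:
 g(a) = C1*exp(-4*exp(-a))


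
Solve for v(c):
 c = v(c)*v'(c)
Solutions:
 v(c) = -sqrt(C1 + c^2)
 v(c) = sqrt(C1 + c^2)


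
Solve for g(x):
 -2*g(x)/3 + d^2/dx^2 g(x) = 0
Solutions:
 g(x) = C1*exp(-sqrt(6)*x/3) + C2*exp(sqrt(6)*x/3)


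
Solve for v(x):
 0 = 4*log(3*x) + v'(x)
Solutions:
 v(x) = C1 - 4*x*log(x) - x*log(81) + 4*x


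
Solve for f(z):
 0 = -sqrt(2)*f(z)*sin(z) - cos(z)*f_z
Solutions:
 f(z) = C1*cos(z)^(sqrt(2))


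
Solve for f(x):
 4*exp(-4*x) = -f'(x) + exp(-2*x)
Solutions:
 f(x) = C1 - exp(-2*x)/2 + exp(-4*x)


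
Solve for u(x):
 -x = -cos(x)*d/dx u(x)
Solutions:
 u(x) = C1 + Integral(x/cos(x), x)


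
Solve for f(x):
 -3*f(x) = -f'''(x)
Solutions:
 f(x) = C3*exp(3^(1/3)*x) + (C1*sin(3^(5/6)*x/2) + C2*cos(3^(5/6)*x/2))*exp(-3^(1/3)*x/2)


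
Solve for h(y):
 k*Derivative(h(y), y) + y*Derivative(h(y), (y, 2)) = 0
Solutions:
 h(y) = C1 + y^(1 - re(k))*(C2*sin(log(y)*Abs(im(k))) + C3*cos(log(y)*im(k)))


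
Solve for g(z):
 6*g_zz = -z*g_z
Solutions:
 g(z) = C1 + C2*erf(sqrt(3)*z/6)


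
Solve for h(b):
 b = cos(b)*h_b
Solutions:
 h(b) = C1 + Integral(b/cos(b), b)


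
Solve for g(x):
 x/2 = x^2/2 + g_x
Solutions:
 g(x) = C1 - x^3/6 + x^2/4


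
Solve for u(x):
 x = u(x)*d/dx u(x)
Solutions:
 u(x) = -sqrt(C1 + x^2)
 u(x) = sqrt(C1 + x^2)


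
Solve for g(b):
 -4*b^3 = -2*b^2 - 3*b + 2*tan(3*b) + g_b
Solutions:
 g(b) = C1 - b^4 + 2*b^3/3 + 3*b^2/2 + 2*log(cos(3*b))/3


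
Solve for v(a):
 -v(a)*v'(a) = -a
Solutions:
 v(a) = -sqrt(C1 + a^2)
 v(a) = sqrt(C1 + a^2)


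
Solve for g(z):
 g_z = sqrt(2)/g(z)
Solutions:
 g(z) = -sqrt(C1 + 2*sqrt(2)*z)
 g(z) = sqrt(C1 + 2*sqrt(2)*z)


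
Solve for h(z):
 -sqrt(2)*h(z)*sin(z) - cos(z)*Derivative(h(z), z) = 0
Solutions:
 h(z) = C1*cos(z)^(sqrt(2))


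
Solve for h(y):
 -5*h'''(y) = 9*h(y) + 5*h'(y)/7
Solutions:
 h(y) = C1*exp(y*(-10*3^(2/3)*490^(1/3)/(3969 + sqrt(15755061))^(1/3) + 2100^(1/3)*(3969 + sqrt(15755061))^(1/3))/420)*sin(3^(1/6)*y*(30*490^(1/3)/(3969 + sqrt(15755061))^(1/3) + 3^(2/3)*700^(1/3)*(3969 + sqrt(15755061))^(1/3))/420) + C2*exp(y*(-10*3^(2/3)*490^(1/3)/(3969 + sqrt(15755061))^(1/3) + 2100^(1/3)*(3969 + sqrt(15755061))^(1/3))/420)*cos(3^(1/6)*y*(30*490^(1/3)/(3969 + sqrt(15755061))^(1/3) + 3^(2/3)*700^(1/3)*(3969 + sqrt(15755061))^(1/3))/420) + C3*exp(-y*(-10*3^(2/3)*490^(1/3)/(3969 + sqrt(15755061))^(1/3) + 2100^(1/3)*(3969 + sqrt(15755061))^(1/3))/210)


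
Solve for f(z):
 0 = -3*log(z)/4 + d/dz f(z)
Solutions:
 f(z) = C1 + 3*z*log(z)/4 - 3*z/4


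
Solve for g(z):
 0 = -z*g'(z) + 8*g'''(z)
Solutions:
 g(z) = C1 + Integral(C2*airyai(z/2) + C3*airybi(z/2), z)


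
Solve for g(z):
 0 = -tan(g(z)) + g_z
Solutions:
 g(z) = pi - asin(C1*exp(z))
 g(z) = asin(C1*exp(z))


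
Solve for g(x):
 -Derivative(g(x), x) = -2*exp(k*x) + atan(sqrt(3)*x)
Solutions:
 g(x) = C1 - x*atan(sqrt(3)*x) + 2*Piecewise((exp(k*x)/k, Ne(k, 0)), (x, True)) + sqrt(3)*log(3*x^2 + 1)/6


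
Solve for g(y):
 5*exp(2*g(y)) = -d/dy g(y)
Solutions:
 g(y) = log(-sqrt(-1/(C1 - 5*y))) - log(2)/2
 g(y) = log(-1/(C1 - 5*y))/2 - log(2)/2


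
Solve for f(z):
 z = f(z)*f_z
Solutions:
 f(z) = -sqrt(C1 + z^2)
 f(z) = sqrt(C1 + z^2)


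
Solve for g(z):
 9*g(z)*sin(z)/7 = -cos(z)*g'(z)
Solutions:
 g(z) = C1*cos(z)^(9/7)


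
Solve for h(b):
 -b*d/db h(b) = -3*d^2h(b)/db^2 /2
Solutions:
 h(b) = C1 + C2*erfi(sqrt(3)*b/3)


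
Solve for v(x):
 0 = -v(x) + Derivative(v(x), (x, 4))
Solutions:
 v(x) = C1*exp(-x) + C2*exp(x) + C3*sin(x) + C4*cos(x)


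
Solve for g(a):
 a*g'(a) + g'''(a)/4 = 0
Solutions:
 g(a) = C1 + Integral(C2*airyai(-2^(2/3)*a) + C3*airybi(-2^(2/3)*a), a)


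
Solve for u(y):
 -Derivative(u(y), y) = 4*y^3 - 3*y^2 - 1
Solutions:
 u(y) = C1 - y^4 + y^3 + y


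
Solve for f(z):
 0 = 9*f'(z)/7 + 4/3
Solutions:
 f(z) = C1 - 28*z/27


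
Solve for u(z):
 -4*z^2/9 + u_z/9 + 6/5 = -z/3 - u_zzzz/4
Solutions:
 u(z) = C1 + C4*exp(-2^(2/3)*3^(1/3)*z/3) + 4*z^3/3 - 3*z^2/2 - 54*z/5 + (C2*sin(2^(2/3)*3^(5/6)*z/6) + C3*cos(2^(2/3)*3^(5/6)*z/6))*exp(2^(2/3)*3^(1/3)*z/6)


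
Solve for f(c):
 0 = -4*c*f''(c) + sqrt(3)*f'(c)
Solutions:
 f(c) = C1 + C2*c^(sqrt(3)/4 + 1)


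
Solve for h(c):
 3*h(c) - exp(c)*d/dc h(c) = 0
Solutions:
 h(c) = C1*exp(-3*exp(-c))


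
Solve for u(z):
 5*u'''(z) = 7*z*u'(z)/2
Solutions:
 u(z) = C1 + Integral(C2*airyai(10^(2/3)*7^(1/3)*z/10) + C3*airybi(10^(2/3)*7^(1/3)*z/10), z)


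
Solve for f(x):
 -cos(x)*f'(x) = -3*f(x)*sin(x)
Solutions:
 f(x) = C1/cos(x)^3


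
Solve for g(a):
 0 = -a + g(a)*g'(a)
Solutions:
 g(a) = -sqrt(C1 + a^2)
 g(a) = sqrt(C1 + a^2)


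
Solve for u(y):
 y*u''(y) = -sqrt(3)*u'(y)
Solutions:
 u(y) = C1 + C2*y^(1 - sqrt(3))


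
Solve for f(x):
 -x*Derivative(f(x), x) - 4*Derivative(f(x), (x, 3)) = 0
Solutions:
 f(x) = C1 + Integral(C2*airyai(-2^(1/3)*x/2) + C3*airybi(-2^(1/3)*x/2), x)


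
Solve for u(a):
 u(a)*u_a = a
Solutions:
 u(a) = -sqrt(C1 + a^2)
 u(a) = sqrt(C1 + a^2)


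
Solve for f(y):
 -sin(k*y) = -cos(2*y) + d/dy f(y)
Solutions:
 f(y) = C1 + sin(2*y)/2 + cos(k*y)/k


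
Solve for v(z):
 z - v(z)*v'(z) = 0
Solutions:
 v(z) = -sqrt(C1 + z^2)
 v(z) = sqrt(C1 + z^2)


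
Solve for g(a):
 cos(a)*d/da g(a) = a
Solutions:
 g(a) = C1 + Integral(a/cos(a), a)


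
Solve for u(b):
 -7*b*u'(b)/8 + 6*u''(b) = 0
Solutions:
 u(b) = C1 + C2*erfi(sqrt(42)*b/24)


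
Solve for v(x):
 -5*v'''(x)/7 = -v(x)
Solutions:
 v(x) = C3*exp(5^(2/3)*7^(1/3)*x/5) + (C1*sin(sqrt(3)*5^(2/3)*7^(1/3)*x/10) + C2*cos(sqrt(3)*5^(2/3)*7^(1/3)*x/10))*exp(-5^(2/3)*7^(1/3)*x/10)


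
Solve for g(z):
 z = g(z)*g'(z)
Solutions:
 g(z) = -sqrt(C1 + z^2)
 g(z) = sqrt(C1 + z^2)


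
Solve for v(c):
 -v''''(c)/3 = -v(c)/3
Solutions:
 v(c) = C1*exp(-c) + C2*exp(c) + C3*sin(c) + C4*cos(c)


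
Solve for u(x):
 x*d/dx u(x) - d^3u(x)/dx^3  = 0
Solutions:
 u(x) = C1 + Integral(C2*airyai(x) + C3*airybi(x), x)


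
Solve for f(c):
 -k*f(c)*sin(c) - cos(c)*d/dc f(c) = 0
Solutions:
 f(c) = C1*exp(k*log(cos(c)))


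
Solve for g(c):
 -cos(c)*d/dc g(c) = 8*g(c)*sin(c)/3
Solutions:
 g(c) = C1*cos(c)^(8/3)


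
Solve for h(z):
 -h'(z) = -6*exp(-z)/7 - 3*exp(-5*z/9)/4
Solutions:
 h(z) = C1 - 6*exp(-z)/7 - 27*exp(-5*z/9)/20


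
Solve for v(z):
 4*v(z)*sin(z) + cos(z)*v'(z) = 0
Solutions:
 v(z) = C1*cos(z)^4


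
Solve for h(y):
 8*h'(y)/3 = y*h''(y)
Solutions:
 h(y) = C1 + C2*y^(11/3)


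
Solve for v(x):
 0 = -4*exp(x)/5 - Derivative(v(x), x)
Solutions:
 v(x) = C1 - 4*exp(x)/5


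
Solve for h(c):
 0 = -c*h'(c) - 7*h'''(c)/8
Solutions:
 h(c) = C1 + Integral(C2*airyai(-2*7^(2/3)*c/7) + C3*airybi(-2*7^(2/3)*c/7), c)


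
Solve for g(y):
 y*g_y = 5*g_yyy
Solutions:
 g(y) = C1 + Integral(C2*airyai(5^(2/3)*y/5) + C3*airybi(5^(2/3)*y/5), y)


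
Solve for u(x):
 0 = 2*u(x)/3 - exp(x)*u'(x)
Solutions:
 u(x) = C1*exp(-2*exp(-x)/3)


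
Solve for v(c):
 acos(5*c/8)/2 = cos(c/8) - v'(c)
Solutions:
 v(c) = C1 - c*acos(5*c/8)/2 + sqrt(64 - 25*c^2)/10 + 8*sin(c/8)


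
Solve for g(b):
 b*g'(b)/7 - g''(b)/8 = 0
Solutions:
 g(b) = C1 + C2*erfi(2*sqrt(7)*b/7)


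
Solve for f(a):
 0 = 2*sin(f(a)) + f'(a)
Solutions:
 f(a) = -acos((-C1 - exp(4*a))/(C1 - exp(4*a))) + 2*pi
 f(a) = acos((-C1 - exp(4*a))/(C1 - exp(4*a)))


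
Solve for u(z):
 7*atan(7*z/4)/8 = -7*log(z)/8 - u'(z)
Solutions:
 u(z) = C1 - 7*z*log(z)/8 - 7*z*atan(7*z/4)/8 + 7*z/8 + log(49*z^2 + 16)/4


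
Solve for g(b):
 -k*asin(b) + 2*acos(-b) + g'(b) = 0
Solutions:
 g(b) = C1 - 2*b*acos(-b) + k*(b*asin(b) + sqrt(1 - b^2)) - 2*sqrt(1 - b^2)


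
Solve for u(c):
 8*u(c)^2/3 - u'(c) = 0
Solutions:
 u(c) = -3/(C1 + 8*c)


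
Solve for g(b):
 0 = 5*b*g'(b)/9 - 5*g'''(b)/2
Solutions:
 g(b) = C1 + Integral(C2*airyai(6^(1/3)*b/3) + C3*airybi(6^(1/3)*b/3), b)


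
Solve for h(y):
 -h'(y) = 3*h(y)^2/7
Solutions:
 h(y) = 7/(C1 + 3*y)


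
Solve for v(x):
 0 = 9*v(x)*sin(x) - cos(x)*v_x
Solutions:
 v(x) = C1/cos(x)^9


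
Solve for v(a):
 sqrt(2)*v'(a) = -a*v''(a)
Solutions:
 v(a) = C1 + C2*a^(1 - sqrt(2))


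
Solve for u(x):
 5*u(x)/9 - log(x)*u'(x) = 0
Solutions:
 u(x) = C1*exp(5*li(x)/9)


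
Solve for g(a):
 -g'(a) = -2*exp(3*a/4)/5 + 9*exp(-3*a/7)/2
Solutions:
 g(a) = C1 + 8*exp(3*a/4)/15 + 21*exp(-3*a/7)/2


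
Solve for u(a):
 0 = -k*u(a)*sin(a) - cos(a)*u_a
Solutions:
 u(a) = C1*exp(k*log(cos(a)))


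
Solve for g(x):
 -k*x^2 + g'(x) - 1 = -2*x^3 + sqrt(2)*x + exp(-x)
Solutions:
 g(x) = C1 + k*x^3/3 - x^4/2 + sqrt(2)*x^2/2 + x - exp(-x)


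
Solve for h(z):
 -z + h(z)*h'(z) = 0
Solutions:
 h(z) = -sqrt(C1 + z^2)
 h(z) = sqrt(C1 + z^2)


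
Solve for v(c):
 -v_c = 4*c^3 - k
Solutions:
 v(c) = C1 - c^4 + c*k


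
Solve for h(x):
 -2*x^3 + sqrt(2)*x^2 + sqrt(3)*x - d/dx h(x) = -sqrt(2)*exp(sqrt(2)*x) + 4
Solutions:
 h(x) = C1 - x^4/2 + sqrt(2)*x^3/3 + sqrt(3)*x^2/2 - 4*x + exp(sqrt(2)*x)


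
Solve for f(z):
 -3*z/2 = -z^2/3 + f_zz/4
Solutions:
 f(z) = C1 + C2*z + z^4/9 - z^3


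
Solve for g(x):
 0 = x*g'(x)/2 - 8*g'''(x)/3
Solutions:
 g(x) = C1 + Integral(C2*airyai(2^(2/3)*3^(1/3)*x/4) + C3*airybi(2^(2/3)*3^(1/3)*x/4), x)


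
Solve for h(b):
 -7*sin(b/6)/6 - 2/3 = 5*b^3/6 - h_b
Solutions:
 h(b) = C1 + 5*b^4/24 + 2*b/3 - 7*cos(b/6)
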